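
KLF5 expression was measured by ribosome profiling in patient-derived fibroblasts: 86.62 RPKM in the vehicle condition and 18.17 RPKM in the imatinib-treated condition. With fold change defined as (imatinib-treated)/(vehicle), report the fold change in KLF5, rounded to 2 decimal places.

Fold change = 18.17 / 86.62 = 0.210
KLF5 is downregulated.

0.21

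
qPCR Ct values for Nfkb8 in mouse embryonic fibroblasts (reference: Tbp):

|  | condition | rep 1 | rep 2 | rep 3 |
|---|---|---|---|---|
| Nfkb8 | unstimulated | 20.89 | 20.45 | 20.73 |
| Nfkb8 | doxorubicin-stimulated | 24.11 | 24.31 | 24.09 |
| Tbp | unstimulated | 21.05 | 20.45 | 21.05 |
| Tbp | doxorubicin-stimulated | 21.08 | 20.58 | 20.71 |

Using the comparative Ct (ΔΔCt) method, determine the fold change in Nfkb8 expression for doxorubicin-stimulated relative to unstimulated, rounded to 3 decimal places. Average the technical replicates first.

0.086

Mean Ct: Nfkb8 unstimulated 20.690; Nfkb8 doxorubicin-stimulated 24.170; Tbp unstimulated 20.850; Tbp doxorubicin-stimulated 20.790
ΔCt(unstimulated) = 20.690 − 20.850 = -0.160
ΔCt(doxorubicin-stimulated) = 24.170 − 20.790 = 3.380
ΔΔCt = 3.380 − (-0.160) = 3.540
Fold change = 2^(−3.540) = 0.0860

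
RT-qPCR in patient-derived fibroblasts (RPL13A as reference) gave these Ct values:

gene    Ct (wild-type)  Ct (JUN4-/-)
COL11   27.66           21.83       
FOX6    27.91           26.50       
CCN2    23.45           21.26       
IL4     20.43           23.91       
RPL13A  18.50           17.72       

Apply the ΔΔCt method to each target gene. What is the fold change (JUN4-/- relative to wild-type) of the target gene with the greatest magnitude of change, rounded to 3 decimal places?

COL11: ΔΔCt = (21.83−17.72) − (27.66−18.50) = 4.11 − 9.16 = -5.05; fold change = 2^5.05 = 33.128
FOX6: ΔΔCt = (26.50−17.72) − (27.91−18.50) = 8.78 − 9.41 = -0.63; fold change = 2^0.63 = 1.548
CCN2: ΔΔCt = (21.26−17.72) − (23.45−18.50) = 3.54 − 4.95 = -1.41; fold change = 2^1.41 = 2.657
IL4: ΔΔCt = (23.91−17.72) − (20.43−18.50) = 6.19 − 1.93 = 4.26; fold change = 2^-4.26 = 0.052
COL11 has the largest |ΔΔCt| = 5.05.

33.128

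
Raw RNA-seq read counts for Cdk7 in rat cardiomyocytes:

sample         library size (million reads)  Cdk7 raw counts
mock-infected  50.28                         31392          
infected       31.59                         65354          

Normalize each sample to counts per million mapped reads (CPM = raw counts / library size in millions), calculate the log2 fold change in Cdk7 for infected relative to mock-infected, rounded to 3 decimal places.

1.728

CPM(mock-infected) = 31392 / 50.28 = 624.3437
CPM(infected) = 65354 / 31.59 = 2068.8192
Fold change = 2068.8192 / 624.3437 = 3.31359
log2(3.31359) = 1.7284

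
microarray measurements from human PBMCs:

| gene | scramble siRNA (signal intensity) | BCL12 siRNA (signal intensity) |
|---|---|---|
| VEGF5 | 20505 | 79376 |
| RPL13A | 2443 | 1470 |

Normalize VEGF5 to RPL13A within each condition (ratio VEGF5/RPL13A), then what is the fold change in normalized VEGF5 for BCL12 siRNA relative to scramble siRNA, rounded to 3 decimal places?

6.433

VEGF5/RPL13A (scramble siRNA) = 20505 / 2443 = 8.3934
VEGF5/RPL13A (BCL12 siRNA) = 79376 / 1470 = 53.997
Fold change = 53.997 / 8.3934 = 6.4333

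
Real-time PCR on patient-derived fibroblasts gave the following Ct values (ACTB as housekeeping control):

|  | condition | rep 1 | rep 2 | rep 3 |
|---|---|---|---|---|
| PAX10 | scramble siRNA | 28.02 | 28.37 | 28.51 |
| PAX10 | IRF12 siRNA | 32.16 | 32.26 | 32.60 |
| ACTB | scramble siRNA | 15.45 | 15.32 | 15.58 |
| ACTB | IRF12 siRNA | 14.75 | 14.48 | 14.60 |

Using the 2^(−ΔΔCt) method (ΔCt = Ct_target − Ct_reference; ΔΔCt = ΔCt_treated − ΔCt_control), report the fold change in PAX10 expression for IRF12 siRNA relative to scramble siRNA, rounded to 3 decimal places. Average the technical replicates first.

Mean Ct: PAX10 scramble siRNA 28.300; PAX10 IRF12 siRNA 32.340; ACTB scramble siRNA 15.450; ACTB IRF12 siRNA 14.610
ΔCt(scramble siRNA) = 28.300 − 15.450 = 12.850
ΔCt(IRF12 siRNA) = 32.340 − 14.610 = 17.730
ΔΔCt = 17.730 − 12.850 = 4.880
Fold change = 2^(−4.880) = 0.0340

0.034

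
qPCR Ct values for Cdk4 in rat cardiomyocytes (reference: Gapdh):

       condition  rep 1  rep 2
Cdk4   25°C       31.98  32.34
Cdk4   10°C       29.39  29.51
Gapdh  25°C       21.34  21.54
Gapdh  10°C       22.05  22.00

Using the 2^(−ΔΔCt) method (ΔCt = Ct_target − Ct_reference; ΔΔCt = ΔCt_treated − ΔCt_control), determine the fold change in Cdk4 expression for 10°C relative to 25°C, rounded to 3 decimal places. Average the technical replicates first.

Mean Ct: Cdk4 25°C 32.160; Cdk4 10°C 29.450; Gapdh 25°C 21.440; Gapdh 10°C 22.025
ΔCt(25°C) = 32.160 − 21.440 = 10.720
ΔCt(10°C) = 29.450 − 22.025 = 7.425
ΔΔCt = 7.425 − 10.720 = -3.295
Fold change = 2^(−(-3.295)) = 2^3.295 = 9.8151

9.815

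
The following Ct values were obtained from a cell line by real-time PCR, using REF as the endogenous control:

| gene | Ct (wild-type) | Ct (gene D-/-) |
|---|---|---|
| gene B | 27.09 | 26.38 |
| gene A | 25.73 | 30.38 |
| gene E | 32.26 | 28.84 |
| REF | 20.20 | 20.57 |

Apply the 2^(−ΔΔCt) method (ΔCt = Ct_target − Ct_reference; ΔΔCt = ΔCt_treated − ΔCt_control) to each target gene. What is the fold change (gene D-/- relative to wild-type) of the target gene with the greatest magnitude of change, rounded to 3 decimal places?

gene B: ΔΔCt = (26.38−20.57) − (27.09−20.20) = 5.81 − 6.89 = -1.08; fold change = 2^1.08 = 2.114
gene A: ΔΔCt = (30.38−20.57) − (25.73−20.20) = 9.81 − 5.53 = 4.28; fold change = 2^-4.28 = 0.051
gene E: ΔΔCt = (28.84−20.57) − (32.26−20.20) = 8.27 − 12.06 = -3.79; fold change = 2^3.79 = 13.833
gene A has the largest |ΔΔCt| = 4.28.

0.051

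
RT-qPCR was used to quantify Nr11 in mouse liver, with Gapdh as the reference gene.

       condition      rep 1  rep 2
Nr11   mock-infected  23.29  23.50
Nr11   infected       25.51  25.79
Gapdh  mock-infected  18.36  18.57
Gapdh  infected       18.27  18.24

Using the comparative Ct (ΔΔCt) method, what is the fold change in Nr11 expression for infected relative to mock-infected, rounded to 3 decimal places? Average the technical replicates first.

0.181

Mean Ct: Nr11 mock-infected 23.395; Nr11 infected 25.650; Gapdh mock-infected 18.465; Gapdh infected 18.255
ΔCt(mock-infected) = 23.395 − 18.465 = 4.930
ΔCt(infected) = 25.650 − 18.255 = 7.395
ΔΔCt = 7.395 − 4.930 = 2.465
Fold change = 2^(−2.465) = 0.1811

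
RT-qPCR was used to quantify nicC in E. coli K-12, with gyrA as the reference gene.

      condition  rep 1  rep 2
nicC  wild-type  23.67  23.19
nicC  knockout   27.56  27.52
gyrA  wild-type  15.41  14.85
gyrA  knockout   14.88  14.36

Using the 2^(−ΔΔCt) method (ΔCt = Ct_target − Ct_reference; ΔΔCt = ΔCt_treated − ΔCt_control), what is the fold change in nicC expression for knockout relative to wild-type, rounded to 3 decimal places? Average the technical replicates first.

Mean Ct: nicC wild-type 23.430; nicC knockout 27.540; gyrA wild-type 15.130; gyrA knockout 14.620
ΔCt(wild-type) = 23.430 − 15.130 = 8.300
ΔCt(knockout) = 27.540 − 14.620 = 12.920
ΔΔCt = 12.920 − 8.300 = 4.620
Fold change = 2^(−4.620) = 0.0407

0.041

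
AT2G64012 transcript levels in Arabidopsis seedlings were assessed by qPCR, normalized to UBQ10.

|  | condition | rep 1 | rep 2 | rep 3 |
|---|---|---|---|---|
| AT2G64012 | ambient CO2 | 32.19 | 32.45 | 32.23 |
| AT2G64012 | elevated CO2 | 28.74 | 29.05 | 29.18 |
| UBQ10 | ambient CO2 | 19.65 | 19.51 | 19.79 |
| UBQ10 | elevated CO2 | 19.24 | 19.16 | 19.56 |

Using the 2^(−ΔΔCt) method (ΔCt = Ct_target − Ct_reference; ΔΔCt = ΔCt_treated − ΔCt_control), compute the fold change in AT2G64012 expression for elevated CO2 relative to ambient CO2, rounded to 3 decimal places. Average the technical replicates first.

7.835

Mean Ct: AT2G64012 ambient CO2 32.290; AT2G64012 elevated CO2 28.990; UBQ10 ambient CO2 19.650; UBQ10 elevated CO2 19.320
ΔCt(ambient CO2) = 32.290 − 19.650 = 12.640
ΔCt(elevated CO2) = 28.990 − 19.320 = 9.670
ΔΔCt = 9.670 − 12.640 = -2.970
Fold change = 2^(−(-2.970)) = 2^2.970 = 7.8354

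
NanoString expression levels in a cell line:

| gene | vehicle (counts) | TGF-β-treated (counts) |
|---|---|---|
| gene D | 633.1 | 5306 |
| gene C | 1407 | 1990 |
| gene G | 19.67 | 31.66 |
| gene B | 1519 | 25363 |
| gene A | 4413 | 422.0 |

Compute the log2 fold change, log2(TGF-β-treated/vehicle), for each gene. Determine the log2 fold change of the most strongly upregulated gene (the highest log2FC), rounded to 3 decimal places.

4.062

log2(5306/633.1) = 3.067  (gene D)
log2(1990/1407) = 0.500  (gene C)
log2(31.66/19.67) = 0.687  (gene G)
log2(25363/1519) = 4.062  (gene B)
log2(422.0/4413) = -3.386  (gene A)
gene B is most strongly upregulated.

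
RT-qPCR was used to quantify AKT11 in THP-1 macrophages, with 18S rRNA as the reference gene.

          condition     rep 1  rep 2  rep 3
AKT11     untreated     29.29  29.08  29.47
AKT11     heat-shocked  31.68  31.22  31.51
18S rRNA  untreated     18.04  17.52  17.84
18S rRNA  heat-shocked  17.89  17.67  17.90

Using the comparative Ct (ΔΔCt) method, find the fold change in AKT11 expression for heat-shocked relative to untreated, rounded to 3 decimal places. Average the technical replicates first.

0.222

Mean Ct: AKT11 untreated 29.280; AKT11 heat-shocked 31.470; 18S rRNA untreated 17.800; 18S rRNA heat-shocked 17.820
ΔCt(untreated) = 29.280 − 17.800 = 11.480
ΔCt(heat-shocked) = 31.470 − 17.820 = 13.650
ΔΔCt = 13.650 − 11.480 = 2.170
Fold change = 2^(−2.170) = 0.2222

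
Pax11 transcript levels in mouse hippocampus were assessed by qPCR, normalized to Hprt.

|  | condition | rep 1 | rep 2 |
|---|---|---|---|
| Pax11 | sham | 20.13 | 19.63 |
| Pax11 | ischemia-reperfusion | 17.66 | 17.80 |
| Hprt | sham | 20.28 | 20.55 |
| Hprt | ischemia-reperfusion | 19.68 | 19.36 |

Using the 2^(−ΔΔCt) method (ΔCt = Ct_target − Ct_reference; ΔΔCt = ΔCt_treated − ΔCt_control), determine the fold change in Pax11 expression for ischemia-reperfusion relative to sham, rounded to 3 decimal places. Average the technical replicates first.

Mean Ct: Pax11 sham 19.880; Pax11 ischemia-reperfusion 17.730; Hprt sham 20.415; Hprt ischemia-reperfusion 19.520
ΔCt(sham) = 19.880 − 20.415 = -0.535
ΔCt(ischemia-reperfusion) = 17.730 − 19.520 = -1.790
ΔΔCt = -1.790 − (-0.535) = -1.255
Fold change = 2^(−(-1.255)) = 2^1.255 = 2.3867

2.387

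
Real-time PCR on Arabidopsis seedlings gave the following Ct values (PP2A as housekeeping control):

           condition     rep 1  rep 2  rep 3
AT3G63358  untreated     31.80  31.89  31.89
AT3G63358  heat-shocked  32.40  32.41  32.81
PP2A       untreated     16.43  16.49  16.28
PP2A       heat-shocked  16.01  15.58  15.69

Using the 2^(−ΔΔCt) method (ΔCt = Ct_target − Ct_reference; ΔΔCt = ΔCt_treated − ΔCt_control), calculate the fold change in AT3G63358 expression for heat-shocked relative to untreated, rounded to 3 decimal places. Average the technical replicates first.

Mean Ct: AT3G63358 untreated 31.860; AT3G63358 heat-shocked 32.540; PP2A untreated 16.400; PP2A heat-shocked 15.760
ΔCt(untreated) = 31.860 − 16.400 = 15.460
ΔCt(heat-shocked) = 32.540 − 15.760 = 16.780
ΔΔCt = 16.780 − 15.460 = 1.320
Fold change = 2^(−1.320) = 0.4005

0.401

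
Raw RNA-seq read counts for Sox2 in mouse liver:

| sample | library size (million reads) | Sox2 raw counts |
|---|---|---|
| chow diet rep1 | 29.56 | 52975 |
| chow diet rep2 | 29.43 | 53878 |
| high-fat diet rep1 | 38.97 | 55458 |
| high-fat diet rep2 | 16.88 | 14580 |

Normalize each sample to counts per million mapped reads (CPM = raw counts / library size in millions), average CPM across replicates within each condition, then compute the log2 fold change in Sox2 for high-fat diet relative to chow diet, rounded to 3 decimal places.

CPM(chow diet rep1) = 52975 / 29.56 = 1792.1177
CPM(chow diet rep2) = 53878 / 29.43 = 1830.7170
CPM(high-fat diet rep1) = 55458 / 38.97 = 1423.0947
CPM(high-fat diet rep2) = 14580 / 16.88 = 863.7441
mean CPM(chow diet) = 1811.4173; mean CPM(high-fat diet) = 1143.4194
Fold change = 1143.4194 / 1811.4173 = 0.63123
log2(0.63123) = -0.6638

-0.664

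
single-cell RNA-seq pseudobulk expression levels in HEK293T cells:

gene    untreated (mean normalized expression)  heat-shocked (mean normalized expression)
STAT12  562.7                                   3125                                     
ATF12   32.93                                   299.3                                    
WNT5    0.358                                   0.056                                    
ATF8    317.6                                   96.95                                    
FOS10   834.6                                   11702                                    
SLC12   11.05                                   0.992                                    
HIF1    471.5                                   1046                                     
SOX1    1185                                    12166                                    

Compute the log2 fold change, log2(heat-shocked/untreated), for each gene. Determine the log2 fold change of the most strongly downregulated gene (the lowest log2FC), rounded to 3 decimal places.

-3.478

log2(3125/562.7) = 2.473  (STAT12)
log2(299.3/32.93) = 3.184  (ATF12)
log2(0.056/0.358) = -2.676  (WNT5)
log2(96.95/317.6) = -1.712  (ATF8)
log2(11702/834.6) = 3.810  (FOS10)
log2(0.992/11.05) = -3.478  (SLC12)
log2(1046/471.5) = 1.150  (HIF1)
log2(12166/1185) = 3.360  (SOX1)
SLC12 is most strongly downregulated.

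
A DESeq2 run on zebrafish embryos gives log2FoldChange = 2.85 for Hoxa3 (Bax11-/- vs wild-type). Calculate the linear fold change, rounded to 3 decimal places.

Fold change = 2^(2.85) = 7.2100

7.210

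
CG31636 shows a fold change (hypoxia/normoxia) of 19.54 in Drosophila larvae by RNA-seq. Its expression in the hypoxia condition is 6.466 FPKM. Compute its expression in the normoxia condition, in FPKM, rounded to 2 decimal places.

0.33

normoxia expression = 6.466 / 19.54 = 0.33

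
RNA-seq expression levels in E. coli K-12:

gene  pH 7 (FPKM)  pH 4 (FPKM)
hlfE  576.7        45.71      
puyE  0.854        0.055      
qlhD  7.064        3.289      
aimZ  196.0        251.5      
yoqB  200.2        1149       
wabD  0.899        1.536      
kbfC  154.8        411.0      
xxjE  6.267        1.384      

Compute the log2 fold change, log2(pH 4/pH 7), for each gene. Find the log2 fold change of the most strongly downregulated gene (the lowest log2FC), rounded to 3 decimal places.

-3.957

log2(45.71/576.7) = -3.657  (hlfE)
log2(0.055/0.854) = -3.957  (puyE)
log2(3.289/7.064) = -1.103  (qlhD)
log2(251.5/196.0) = 0.360  (aimZ)
log2(1149/200.2) = 2.521  (yoqB)
log2(1.536/0.899) = 0.773  (wabD)
log2(411.0/154.8) = 1.409  (kbfC)
log2(1.384/6.267) = -2.179  (xxjE)
puyE is most strongly downregulated.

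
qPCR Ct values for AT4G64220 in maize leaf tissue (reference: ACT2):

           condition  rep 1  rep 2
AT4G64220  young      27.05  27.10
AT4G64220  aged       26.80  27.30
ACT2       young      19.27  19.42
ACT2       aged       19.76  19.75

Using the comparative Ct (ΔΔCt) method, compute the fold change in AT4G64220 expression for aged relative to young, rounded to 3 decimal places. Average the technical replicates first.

Mean Ct: AT4G64220 young 27.075; AT4G64220 aged 27.050; ACT2 young 19.345; ACT2 aged 19.755
ΔCt(young) = 27.075 − 19.345 = 7.730
ΔCt(aged) = 27.050 − 19.755 = 7.295
ΔΔCt = 7.295 − 7.730 = -0.435
Fold change = 2^(−(-0.435)) = 2^0.435 = 1.3519

1.352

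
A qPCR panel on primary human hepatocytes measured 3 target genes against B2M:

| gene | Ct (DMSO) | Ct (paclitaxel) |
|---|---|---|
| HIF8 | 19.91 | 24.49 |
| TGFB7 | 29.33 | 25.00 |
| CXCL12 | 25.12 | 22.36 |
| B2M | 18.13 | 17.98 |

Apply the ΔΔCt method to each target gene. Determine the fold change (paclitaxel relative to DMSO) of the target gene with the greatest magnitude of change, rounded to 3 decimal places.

0.038

HIF8: ΔΔCt = (24.49−17.98) − (19.91−18.13) = 6.51 − 1.78 = 4.73; fold change = 2^-4.73 = 0.038
TGFB7: ΔΔCt = (25.00−17.98) − (29.33−18.13) = 7.02 − 11.20 = -4.18; fold change = 2^4.18 = 18.126
CXCL12: ΔΔCt = (22.36−17.98) − (25.12−18.13) = 4.38 − 6.99 = -2.61; fold change = 2^2.61 = 6.105
HIF8 has the largest |ΔΔCt| = 4.73.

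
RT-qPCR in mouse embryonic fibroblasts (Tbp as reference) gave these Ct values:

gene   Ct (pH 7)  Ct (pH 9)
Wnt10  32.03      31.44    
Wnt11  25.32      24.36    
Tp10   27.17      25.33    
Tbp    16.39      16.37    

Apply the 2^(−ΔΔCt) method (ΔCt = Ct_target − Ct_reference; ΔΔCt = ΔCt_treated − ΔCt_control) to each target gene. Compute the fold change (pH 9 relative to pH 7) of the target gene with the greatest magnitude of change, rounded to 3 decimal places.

Wnt10: ΔΔCt = (31.44−16.37) − (32.03−16.39) = 15.07 − 15.64 = -0.57; fold change = 2^0.57 = 1.485
Wnt11: ΔΔCt = (24.36−16.37) − (25.32−16.39) = 7.99 − 8.93 = -0.94; fold change = 2^0.94 = 1.919
Tp10: ΔΔCt = (25.33−16.37) − (27.17−16.39) = 8.96 − 10.78 = -1.82; fold change = 2^1.82 = 3.531
Tp10 has the largest |ΔΔCt| = 1.82.

3.531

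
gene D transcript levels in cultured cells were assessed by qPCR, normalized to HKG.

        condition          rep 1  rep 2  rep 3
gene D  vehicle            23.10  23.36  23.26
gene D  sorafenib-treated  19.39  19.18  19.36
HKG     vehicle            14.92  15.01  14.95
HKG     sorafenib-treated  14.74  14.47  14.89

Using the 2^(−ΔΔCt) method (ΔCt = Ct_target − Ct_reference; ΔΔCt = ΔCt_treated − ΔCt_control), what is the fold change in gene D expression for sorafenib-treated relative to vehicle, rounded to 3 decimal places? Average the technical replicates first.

12.729

Mean Ct: gene D vehicle 23.240; gene D sorafenib-treated 19.310; HKG vehicle 14.960; HKG sorafenib-treated 14.700
ΔCt(vehicle) = 23.240 − 14.960 = 8.280
ΔCt(sorafenib-treated) = 19.310 − 14.700 = 4.610
ΔΔCt = 4.610 − 8.280 = -3.670
Fold change = 2^(−(-3.670)) = 2^3.670 = 12.7286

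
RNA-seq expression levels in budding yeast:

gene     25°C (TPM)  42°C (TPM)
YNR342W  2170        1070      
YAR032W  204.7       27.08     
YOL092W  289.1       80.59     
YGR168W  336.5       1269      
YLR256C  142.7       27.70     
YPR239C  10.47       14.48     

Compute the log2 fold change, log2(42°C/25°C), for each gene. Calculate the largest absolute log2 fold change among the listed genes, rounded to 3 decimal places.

log2(1070/2170) = -1.020  (YNR342W)
log2(27.08/204.7) = -2.918  (YAR032W)
log2(80.59/289.1) = -1.843  (YOL092W)
log2(1269/336.5) = 1.915  (YGR168W)
log2(27.70/142.7) = -2.365  (YLR256C)
log2(14.48/10.47) = 0.468  (YPR239C)
The largest magnitude belongs to YAR032W.

2.918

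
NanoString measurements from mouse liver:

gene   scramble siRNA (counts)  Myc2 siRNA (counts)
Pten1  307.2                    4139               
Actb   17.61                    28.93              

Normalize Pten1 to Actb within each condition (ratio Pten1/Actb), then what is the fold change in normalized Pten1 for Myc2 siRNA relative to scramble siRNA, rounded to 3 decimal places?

8.201

Pten1/Actb (scramble siRNA) = 307.2 / 17.61 = 17.445
Pten1/Actb (Myc2 siRNA) = 4139 / 28.93 = 143.07
Fold change = 143.07 / 17.445 = 8.2013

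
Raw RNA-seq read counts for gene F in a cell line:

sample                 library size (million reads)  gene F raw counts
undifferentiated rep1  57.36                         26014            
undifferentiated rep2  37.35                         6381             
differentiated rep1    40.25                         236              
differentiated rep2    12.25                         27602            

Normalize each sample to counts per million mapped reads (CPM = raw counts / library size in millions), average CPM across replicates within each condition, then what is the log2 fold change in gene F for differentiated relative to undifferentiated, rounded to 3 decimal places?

1.855

CPM(undifferentiated rep1) = 26014 / 57.36 = 453.5216
CPM(undifferentiated rep2) = 6381 / 37.35 = 170.8434
CPM(differentiated rep1) = 236 / 40.25 = 5.8634
CPM(differentiated rep2) = 27602 / 12.25 = 2253.2245
mean CPM(undifferentiated) = 312.1825; mean CPM(differentiated) = 1129.5439
Fold change = 1129.5439 / 312.1825 = 3.61822
log2(3.61822) = 1.8553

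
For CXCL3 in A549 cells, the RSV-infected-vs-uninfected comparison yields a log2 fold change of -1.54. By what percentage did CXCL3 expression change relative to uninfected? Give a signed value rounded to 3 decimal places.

Fold change = 2^(-1.54) = 0.3439
Percent change = (FC − 1) × 100% = (0.3439 − 1) × 100 = -65.611%

-65.611%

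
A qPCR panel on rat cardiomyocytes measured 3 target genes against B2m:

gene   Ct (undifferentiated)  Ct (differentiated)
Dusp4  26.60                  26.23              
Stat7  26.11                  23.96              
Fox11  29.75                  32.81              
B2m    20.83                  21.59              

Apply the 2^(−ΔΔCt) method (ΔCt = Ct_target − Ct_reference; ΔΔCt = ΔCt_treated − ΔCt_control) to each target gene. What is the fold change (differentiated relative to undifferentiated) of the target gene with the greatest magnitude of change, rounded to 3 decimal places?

Dusp4: ΔΔCt = (26.23−21.59) − (26.60−20.83) = 4.64 − 5.77 = -1.13; fold change = 2^1.13 = 2.189
Stat7: ΔΔCt = (23.96−21.59) − (26.11−20.83) = 2.37 − 5.28 = -2.91; fold change = 2^2.91 = 7.516
Fox11: ΔΔCt = (32.81−21.59) − (29.75−20.83) = 11.22 − 8.92 = 2.30; fold change = 2^-2.30 = 0.203
Stat7 has the largest |ΔΔCt| = 2.91.

7.516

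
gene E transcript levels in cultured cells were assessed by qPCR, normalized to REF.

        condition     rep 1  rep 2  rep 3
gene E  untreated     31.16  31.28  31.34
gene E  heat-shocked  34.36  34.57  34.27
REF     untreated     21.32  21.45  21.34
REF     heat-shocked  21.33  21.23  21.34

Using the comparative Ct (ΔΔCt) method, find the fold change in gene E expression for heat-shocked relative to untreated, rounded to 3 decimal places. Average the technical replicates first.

0.108

Mean Ct: gene E untreated 31.260; gene E heat-shocked 34.400; REF untreated 21.370; REF heat-shocked 21.300
ΔCt(untreated) = 31.260 − 21.370 = 9.890
ΔCt(heat-shocked) = 34.400 − 21.300 = 13.100
ΔΔCt = 13.100 − 9.890 = 3.210
Fold change = 2^(−3.210) = 0.1081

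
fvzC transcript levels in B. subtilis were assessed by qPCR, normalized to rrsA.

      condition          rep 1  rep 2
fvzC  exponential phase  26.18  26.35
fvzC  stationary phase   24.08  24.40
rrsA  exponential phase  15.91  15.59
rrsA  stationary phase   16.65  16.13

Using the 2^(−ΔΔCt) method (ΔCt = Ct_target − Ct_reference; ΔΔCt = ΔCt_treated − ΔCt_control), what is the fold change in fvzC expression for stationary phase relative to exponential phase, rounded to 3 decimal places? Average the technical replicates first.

6.342

Mean Ct: fvzC exponential phase 26.265; fvzC stationary phase 24.240; rrsA exponential phase 15.750; rrsA stationary phase 16.390
ΔCt(exponential phase) = 26.265 − 15.750 = 10.515
ΔCt(stationary phase) = 24.240 − 16.390 = 7.850
ΔΔCt = 7.850 − 10.515 = -2.665
Fold change = 2^(−(-2.665)) = 2^2.665 = 6.3423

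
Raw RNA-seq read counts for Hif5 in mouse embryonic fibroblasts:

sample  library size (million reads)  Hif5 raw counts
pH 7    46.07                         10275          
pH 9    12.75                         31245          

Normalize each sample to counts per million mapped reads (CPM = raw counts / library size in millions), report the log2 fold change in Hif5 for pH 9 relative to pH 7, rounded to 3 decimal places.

CPM(pH 7) = 10275 / 46.07 = 223.0302
CPM(pH 9) = 31245 / 12.75 = 2450.5882
Fold change = 2450.5882 / 223.0302 = 10.98770
log2(10.98770) = 3.4578

3.458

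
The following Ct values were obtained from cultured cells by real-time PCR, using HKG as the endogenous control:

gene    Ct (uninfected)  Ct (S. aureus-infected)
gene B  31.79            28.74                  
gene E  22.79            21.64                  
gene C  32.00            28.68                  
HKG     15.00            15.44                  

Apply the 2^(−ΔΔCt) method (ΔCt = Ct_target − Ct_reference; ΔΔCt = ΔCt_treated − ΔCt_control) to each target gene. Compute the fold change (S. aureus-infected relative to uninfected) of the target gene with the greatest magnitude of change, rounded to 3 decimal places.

gene B: ΔΔCt = (28.74−15.44) − (31.79−15.00) = 13.30 − 16.79 = -3.49; fold change = 2^3.49 = 11.236
gene E: ΔΔCt = (21.64−15.44) − (22.79−15.00) = 6.20 − 7.79 = -1.59; fold change = 2^1.59 = 3.010
gene C: ΔΔCt = (28.68−15.44) − (32.00−15.00) = 13.24 − 17.00 = -3.76; fold change = 2^3.76 = 13.548
gene C has the largest |ΔΔCt| = 3.76.

13.548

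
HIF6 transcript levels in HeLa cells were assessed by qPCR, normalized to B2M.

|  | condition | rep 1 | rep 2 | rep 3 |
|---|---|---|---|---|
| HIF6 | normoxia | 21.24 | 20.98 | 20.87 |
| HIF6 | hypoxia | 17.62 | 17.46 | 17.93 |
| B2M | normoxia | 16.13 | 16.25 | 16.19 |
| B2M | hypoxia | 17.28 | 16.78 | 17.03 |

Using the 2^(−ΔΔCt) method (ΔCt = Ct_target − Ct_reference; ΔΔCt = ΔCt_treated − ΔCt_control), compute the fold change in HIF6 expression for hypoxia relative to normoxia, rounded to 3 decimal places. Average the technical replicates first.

18.379

Mean Ct: HIF6 normoxia 21.030; HIF6 hypoxia 17.670; B2M normoxia 16.190; B2M hypoxia 17.030
ΔCt(normoxia) = 21.030 − 16.190 = 4.840
ΔCt(hypoxia) = 17.670 − 17.030 = 0.640
ΔΔCt = 0.640 − 4.840 = -4.200
Fold change = 2^(−(-4.200)) = 2^4.200 = 18.3792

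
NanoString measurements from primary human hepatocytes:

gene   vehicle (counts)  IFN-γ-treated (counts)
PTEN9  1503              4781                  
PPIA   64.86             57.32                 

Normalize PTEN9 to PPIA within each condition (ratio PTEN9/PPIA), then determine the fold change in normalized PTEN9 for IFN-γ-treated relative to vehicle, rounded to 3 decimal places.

3.599

PTEN9/PPIA (vehicle) = 1503 / 64.86 = 23.173
PTEN9/PPIA (IFN-γ-treated) = 4781 / 57.32 = 83.409
Fold change = 83.409 / 23.173 = 3.5994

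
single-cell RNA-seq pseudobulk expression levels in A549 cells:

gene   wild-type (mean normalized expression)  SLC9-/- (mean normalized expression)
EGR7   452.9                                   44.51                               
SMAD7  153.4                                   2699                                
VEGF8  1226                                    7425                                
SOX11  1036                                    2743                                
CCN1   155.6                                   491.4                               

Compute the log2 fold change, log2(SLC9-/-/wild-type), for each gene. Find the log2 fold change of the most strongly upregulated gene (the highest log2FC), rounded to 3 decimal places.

log2(44.51/452.9) = -3.347  (EGR7)
log2(2699/153.4) = 4.137  (SMAD7)
log2(7425/1226) = 2.598  (VEGF8)
log2(2743/1036) = 1.405  (SOX11)
log2(491.4/155.6) = 1.659  (CCN1)
SMAD7 is most strongly upregulated.

4.137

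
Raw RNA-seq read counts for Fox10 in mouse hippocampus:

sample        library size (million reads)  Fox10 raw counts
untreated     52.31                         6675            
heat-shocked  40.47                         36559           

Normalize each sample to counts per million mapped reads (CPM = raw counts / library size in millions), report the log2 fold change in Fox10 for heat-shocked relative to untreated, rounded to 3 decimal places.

2.824

CPM(untreated) = 6675 / 52.31 = 127.6047
CPM(heat-shocked) = 36559 / 40.47 = 903.3605
Fold change = 903.3605 / 127.6047 = 7.07937
log2(7.07937) = 2.8236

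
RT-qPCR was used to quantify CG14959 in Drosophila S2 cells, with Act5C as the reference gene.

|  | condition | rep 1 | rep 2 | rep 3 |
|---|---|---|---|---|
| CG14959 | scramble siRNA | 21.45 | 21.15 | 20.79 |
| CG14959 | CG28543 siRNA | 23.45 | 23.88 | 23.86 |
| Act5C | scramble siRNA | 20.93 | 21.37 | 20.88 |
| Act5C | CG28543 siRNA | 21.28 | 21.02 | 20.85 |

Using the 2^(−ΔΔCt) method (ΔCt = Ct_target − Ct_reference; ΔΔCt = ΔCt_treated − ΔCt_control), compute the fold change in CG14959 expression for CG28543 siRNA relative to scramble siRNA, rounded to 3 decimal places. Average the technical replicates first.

Mean Ct: CG14959 scramble siRNA 21.130; CG14959 CG28543 siRNA 23.730; Act5C scramble siRNA 21.060; Act5C CG28543 siRNA 21.050
ΔCt(scramble siRNA) = 21.130 − 21.060 = 0.070
ΔCt(CG28543 siRNA) = 23.730 − 21.050 = 2.680
ΔΔCt = 2.680 − 0.070 = 2.610
Fold change = 2^(−2.610) = 0.1638

0.164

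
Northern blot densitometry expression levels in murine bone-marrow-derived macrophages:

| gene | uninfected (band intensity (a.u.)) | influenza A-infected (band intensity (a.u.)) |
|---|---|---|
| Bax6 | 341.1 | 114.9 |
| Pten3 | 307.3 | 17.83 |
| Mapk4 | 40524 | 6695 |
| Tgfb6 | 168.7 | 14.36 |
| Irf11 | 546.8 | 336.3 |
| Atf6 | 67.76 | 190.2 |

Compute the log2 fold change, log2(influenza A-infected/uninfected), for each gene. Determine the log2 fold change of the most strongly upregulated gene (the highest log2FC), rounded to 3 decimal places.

log2(114.9/341.1) = -1.570  (Bax6)
log2(17.83/307.3) = -4.107  (Pten3)
log2(6695/40524) = -2.598  (Mapk4)
log2(14.36/168.7) = -3.554  (Tgfb6)
log2(336.3/546.8) = -0.701  (Irf11)
log2(190.2/67.76) = 1.489  (Atf6)
Atf6 is most strongly upregulated.

1.489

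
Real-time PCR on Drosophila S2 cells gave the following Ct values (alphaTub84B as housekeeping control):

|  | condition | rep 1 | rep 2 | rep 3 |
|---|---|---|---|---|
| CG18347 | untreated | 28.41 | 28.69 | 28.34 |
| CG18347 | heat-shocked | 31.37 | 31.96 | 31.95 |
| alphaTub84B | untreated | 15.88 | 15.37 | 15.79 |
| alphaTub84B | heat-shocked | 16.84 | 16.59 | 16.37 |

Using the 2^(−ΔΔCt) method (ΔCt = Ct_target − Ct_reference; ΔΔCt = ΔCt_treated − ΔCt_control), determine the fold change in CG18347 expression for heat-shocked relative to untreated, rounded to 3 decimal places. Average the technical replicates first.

0.195

Mean Ct: CG18347 untreated 28.480; CG18347 heat-shocked 31.760; alphaTub84B untreated 15.680; alphaTub84B heat-shocked 16.600
ΔCt(untreated) = 28.480 − 15.680 = 12.800
ΔCt(heat-shocked) = 31.760 − 16.600 = 15.160
ΔΔCt = 15.160 − 12.800 = 2.360
Fold change = 2^(−2.360) = 0.1948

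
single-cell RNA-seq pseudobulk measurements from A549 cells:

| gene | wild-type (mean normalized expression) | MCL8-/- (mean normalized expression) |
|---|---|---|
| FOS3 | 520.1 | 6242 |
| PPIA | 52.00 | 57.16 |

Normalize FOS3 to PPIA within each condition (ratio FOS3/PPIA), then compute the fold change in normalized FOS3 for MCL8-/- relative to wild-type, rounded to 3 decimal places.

FOS3/PPIA (wild-type) = 520.1 / 52.00 = 10.002
FOS3/PPIA (MCL8-/-) = 6242 / 57.16 = 109.2
Fold change = 109.2 / 10.002 = 10.9181

10.918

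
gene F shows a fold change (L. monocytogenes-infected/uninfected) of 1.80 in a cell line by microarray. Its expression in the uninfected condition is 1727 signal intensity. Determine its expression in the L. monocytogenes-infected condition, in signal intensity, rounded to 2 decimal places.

L. monocytogenes-infected expression = 1727 × 1.80 = 3108.60

3108.60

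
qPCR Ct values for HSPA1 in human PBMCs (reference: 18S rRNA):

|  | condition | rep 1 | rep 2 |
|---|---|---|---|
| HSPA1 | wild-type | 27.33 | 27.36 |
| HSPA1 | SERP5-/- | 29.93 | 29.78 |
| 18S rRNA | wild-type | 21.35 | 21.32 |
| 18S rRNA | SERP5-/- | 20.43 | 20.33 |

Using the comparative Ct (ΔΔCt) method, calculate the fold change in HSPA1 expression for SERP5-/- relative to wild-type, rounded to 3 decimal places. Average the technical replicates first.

Mean Ct: HSPA1 wild-type 27.345; HSPA1 SERP5-/- 29.855; 18S rRNA wild-type 21.335; 18S rRNA SERP5-/- 20.380
ΔCt(wild-type) = 27.345 − 21.335 = 6.010
ΔCt(SERP5-/-) = 29.855 − 20.380 = 9.475
ΔΔCt = 9.475 − 6.010 = 3.465
Fold change = 2^(−3.465) = 0.0906

0.091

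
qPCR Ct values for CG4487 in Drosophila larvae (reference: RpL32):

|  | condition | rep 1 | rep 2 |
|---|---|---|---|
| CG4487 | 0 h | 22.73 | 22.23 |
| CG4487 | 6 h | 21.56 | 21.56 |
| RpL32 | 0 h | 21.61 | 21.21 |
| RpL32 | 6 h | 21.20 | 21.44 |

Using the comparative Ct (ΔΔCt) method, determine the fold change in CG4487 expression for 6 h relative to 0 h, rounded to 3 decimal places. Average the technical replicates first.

Mean Ct: CG4487 0 h 22.480; CG4487 6 h 21.560; RpL32 0 h 21.410; RpL32 6 h 21.320
ΔCt(0 h) = 22.480 − 21.410 = 1.070
ΔCt(6 h) = 21.560 − 21.320 = 0.240
ΔΔCt = 0.240 − 1.070 = -0.830
Fold change = 2^(−(-0.830)) = 2^0.830 = 1.7777

1.778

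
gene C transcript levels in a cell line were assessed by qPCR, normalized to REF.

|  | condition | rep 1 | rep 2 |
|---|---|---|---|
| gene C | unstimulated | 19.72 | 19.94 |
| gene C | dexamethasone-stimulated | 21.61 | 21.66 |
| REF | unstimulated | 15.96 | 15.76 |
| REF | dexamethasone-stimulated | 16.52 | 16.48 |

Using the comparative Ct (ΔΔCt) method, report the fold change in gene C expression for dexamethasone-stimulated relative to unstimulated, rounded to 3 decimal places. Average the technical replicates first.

0.446

Mean Ct: gene C unstimulated 19.830; gene C dexamethasone-stimulated 21.635; REF unstimulated 15.860; REF dexamethasone-stimulated 16.500
ΔCt(unstimulated) = 19.830 − 15.860 = 3.970
ΔCt(dexamethasone-stimulated) = 21.635 − 16.500 = 5.135
ΔΔCt = 5.135 − 3.970 = 1.165
Fold change = 2^(−1.165) = 0.4460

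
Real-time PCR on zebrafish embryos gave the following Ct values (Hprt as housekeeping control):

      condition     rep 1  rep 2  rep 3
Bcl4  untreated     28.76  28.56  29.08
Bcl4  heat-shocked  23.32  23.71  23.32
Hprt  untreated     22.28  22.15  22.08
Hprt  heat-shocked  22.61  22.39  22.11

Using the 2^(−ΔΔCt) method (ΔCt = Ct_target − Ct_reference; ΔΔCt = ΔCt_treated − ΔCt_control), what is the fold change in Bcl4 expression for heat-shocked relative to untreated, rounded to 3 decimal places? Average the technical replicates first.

46.851

Mean Ct: Bcl4 untreated 28.800; Bcl4 heat-shocked 23.450; Hprt untreated 22.170; Hprt heat-shocked 22.370
ΔCt(untreated) = 28.800 − 22.170 = 6.630
ΔCt(heat-shocked) = 23.450 − 22.370 = 1.080
ΔΔCt = 1.080 − 6.630 = -5.550
Fold change = 2^(−(-5.550)) = 2^5.550 = 46.8507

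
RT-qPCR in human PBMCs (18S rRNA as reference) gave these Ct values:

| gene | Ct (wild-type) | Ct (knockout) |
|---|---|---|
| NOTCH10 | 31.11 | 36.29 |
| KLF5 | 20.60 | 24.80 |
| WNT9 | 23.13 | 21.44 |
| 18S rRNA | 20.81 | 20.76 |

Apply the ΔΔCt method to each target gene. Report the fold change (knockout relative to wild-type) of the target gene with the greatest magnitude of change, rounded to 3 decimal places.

NOTCH10: ΔΔCt = (36.29−20.76) − (31.11−20.81) = 15.53 − 10.30 = 5.23; fold change = 2^-5.23 = 0.027
KLF5: ΔΔCt = (24.80−20.76) − (20.60−20.81) = 4.04 − (-0.21) = 4.25; fold change = 2^-4.25 = 0.053
WNT9: ΔΔCt = (21.44−20.76) − (23.13−20.81) = 0.68 − 2.32 = -1.64; fold change = 2^1.64 = 3.117
NOTCH10 has the largest |ΔΔCt| = 5.23.

0.027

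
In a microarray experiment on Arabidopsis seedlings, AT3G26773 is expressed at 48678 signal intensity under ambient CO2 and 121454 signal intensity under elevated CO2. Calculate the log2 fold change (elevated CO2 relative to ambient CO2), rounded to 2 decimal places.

1.32

Fold change = 121454 / 48678 = 2.4950
log2(2.4950) = 1.319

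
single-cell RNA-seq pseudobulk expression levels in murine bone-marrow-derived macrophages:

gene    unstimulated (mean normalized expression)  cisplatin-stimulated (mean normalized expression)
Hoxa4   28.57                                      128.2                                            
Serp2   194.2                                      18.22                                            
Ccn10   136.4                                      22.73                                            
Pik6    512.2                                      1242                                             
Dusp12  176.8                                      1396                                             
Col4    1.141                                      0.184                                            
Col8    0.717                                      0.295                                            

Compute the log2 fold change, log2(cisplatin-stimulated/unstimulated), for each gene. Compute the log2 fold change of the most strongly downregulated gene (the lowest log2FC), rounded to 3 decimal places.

-3.414

log2(128.2/28.57) = 2.166  (Hoxa4)
log2(18.22/194.2) = -3.414  (Serp2)
log2(22.73/136.4) = -2.585  (Ccn10)
log2(1242/512.2) = 1.278  (Pik6)
log2(1396/176.8) = 2.981  (Dusp12)
log2(0.184/1.141) = -2.633  (Col4)
log2(0.295/0.717) = -1.281  (Col8)
Serp2 is most strongly downregulated.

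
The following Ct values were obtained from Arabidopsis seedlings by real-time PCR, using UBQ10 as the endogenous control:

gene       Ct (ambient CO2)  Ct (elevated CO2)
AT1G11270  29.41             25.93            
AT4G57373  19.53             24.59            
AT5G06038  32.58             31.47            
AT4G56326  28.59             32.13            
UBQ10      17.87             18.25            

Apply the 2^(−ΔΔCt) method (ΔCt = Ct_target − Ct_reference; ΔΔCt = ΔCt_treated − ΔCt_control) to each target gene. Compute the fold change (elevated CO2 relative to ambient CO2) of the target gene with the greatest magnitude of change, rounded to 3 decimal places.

AT1G11270: ΔΔCt = (25.93−18.25) − (29.41−17.87) = 7.68 − 11.54 = -3.86; fold change = 2^3.86 = 14.520
AT4G57373: ΔΔCt = (24.59−18.25) − (19.53−17.87) = 6.34 − 1.66 = 4.68; fold change = 2^-4.68 = 0.039
AT5G06038: ΔΔCt = (31.47−18.25) − (32.58−17.87) = 13.22 − 14.71 = -1.49; fold change = 2^1.49 = 2.809
AT4G56326: ΔΔCt = (32.13−18.25) − (28.59−17.87) = 13.88 − 10.72 = 3.16; fold change = 2^-3.16 = 0.112
AT4G57373 has the largest |ΔΔCt| = 4.68.

0.039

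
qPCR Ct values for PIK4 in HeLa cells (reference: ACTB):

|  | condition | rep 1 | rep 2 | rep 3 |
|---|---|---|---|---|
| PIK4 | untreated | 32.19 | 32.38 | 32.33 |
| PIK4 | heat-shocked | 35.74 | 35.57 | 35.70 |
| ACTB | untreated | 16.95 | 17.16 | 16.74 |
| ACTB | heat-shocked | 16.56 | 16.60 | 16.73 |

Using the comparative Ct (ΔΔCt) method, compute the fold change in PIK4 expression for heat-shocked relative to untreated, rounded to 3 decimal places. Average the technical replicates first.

Mean Ct: PIK4 untreated 32.300; PIK4 heat-shocked 35.670; ACTB untreated 16.950; ACTB heat-shocked 16.630
ΔCt(untreated) = 32.300 − 16.950 = 15.350
ΔCt(heat-shocked) = 35.670 − 16.630 = 19.040
ΔΔCt = 19.040 − 15.350 = 3.690
Fold change = 2^(−3.690) = 0.0775

0.077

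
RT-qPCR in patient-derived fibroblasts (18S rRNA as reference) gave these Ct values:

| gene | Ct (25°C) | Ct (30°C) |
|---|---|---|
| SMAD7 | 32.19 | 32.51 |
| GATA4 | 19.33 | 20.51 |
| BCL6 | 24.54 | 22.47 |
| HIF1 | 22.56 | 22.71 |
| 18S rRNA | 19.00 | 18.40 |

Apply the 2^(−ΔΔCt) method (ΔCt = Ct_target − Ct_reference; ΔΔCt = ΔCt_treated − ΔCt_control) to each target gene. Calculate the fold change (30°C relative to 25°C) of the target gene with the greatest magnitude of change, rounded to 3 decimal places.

SMAD7: ΔΔCt = (32.51−18.40) − (32.19−19.00) = 14.11 − 13.19 = 0.92; fold change = 2^-0.92 = 0.529
GATA4: ΔΔCt = (20.51−18.40) − (19.33−19.00) = 2.11 − 0.33 = 1.78; fold change = 2^-1.78 = 0.291
BCL6: ΔΔCt = (22.47−18.40) − (24.54−19.00) = 4.07 − 5.54 = -1.47; fold change = 2^1.47 = 2.770
HIF1: ΔΔCt = (22.71−18.40) − (22.56−19.00) = 4.31 − 3.56 = 0.75; fold change = 2^-0.75 = 0.595
GATA4 has the largest |ΔΔCt| = 1.78.

0.291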